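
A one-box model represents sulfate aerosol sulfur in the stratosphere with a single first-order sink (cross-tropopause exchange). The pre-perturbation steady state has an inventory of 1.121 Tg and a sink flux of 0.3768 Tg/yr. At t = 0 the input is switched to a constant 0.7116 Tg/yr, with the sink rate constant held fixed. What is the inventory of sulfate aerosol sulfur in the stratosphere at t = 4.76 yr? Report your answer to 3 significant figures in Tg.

The sink rate constant is k = F₀/M₀ = 0.3768/1.121 = 0.3361 yr⁻¹.
Solving dM/dt = F₁ − kM with M(0) = M₀ gives M(t) = F₁/k + (M₀ − F₁/k)·e^(−kt).
F₁/k = 0.7116/0.3361 = 2.1170 Tg; kt = 0.3361 × 4.76 = 1.600, e^(−kt) = 0.2019.
M(4.76) = 2.1170 + (1.121 − 2.1170) × 0.2019 = 2.1170 − 0.2011 = 1.9159 Tg.

1.92 Tg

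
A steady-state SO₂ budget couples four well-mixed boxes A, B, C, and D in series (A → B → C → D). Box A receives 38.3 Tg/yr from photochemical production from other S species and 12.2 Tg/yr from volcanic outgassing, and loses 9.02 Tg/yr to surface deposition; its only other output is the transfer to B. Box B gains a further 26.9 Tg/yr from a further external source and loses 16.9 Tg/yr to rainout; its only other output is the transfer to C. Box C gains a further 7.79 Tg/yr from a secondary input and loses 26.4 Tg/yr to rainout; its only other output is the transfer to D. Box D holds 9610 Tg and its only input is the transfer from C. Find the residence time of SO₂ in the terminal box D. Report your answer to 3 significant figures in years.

Box A: F(A→B) = (38.3 + 12.2) − 9.02 = 41.480 Tg/yr.
Box B: F(B→C) = (41.480 + 26.9) − 16.9 = 51.480 Tg/yr.
Box C: F(C→D) = (51.480 + 7.79) − 26.4 = 32.870 Tg/yr.
Box D throughput = its input = 32.870 Tg/yr; τ = 9610 / 32.870 = 292.4 yr.

292 yr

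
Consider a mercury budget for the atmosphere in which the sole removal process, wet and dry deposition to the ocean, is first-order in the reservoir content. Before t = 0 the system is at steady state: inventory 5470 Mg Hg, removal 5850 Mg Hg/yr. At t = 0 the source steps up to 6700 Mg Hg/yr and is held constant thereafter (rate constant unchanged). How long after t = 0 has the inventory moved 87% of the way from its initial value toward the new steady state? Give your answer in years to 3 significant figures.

τ = M₀/F₀ = 5470/5850 = 0.9350 yr.
The remaining gap fraction is e^(−t/τ); 87% covered ⇒ e^(−t/τ) = 0.130.
t = −τ ln(0.130) = 0.9350 × 2.040 = 1.908 yr.

1.91 yr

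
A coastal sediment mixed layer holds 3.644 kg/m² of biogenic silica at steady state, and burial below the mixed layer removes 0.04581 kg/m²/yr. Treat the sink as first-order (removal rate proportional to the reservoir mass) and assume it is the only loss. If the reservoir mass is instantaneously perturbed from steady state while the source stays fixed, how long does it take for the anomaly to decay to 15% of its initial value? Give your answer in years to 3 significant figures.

For a linear reservoir the anomaly decays as exp(−t/τ) with τ = M/F = 3.644/0.04581 = 79.55 yr.
exp(−t/τ) = 0.15 ⇒ t = −τ ln(0.15) = 79.55 × 1.897 = 150.9 yr.

151 yr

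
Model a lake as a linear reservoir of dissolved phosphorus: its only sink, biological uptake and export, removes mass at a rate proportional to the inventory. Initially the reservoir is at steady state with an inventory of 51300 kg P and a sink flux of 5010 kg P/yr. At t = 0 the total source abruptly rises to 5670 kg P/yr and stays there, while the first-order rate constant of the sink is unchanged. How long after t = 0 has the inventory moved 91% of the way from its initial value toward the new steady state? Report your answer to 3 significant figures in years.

τ = M₀/F₀ = 51300/5010 = 10.24 yr.
The remaining gap fraction is e^(−t/τ); 91% covered ⇒ e^(−t/τ) = 0.0900.
t = −τ ln(0.0900) = 10.24 × 2.408 = 24.66 yr.

24.7 yr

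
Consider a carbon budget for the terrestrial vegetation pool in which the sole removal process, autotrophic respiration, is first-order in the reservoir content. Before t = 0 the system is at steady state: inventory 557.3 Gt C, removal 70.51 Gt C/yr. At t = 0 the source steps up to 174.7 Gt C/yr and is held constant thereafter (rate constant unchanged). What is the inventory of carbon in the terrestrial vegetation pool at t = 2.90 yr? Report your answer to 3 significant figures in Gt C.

810 Gt C

The sink rate constant is k = F₀/M₀ = 70.51/557.3 = 0.1265 yr⁻¹.
Solving dM/dt = F₁ − kM with M(0) = M₀ gives M(t) = F₁/k + (M₀ − F₁/k)·e^(−kt).
F₁/k = 174.7/0.1265 = 1380.8 Gt C; kt = 0.1265 × 2.90 = 0.3669, e^(−kt) = 0.6929.
M(2.90) = 1380.8 + (557.3 − 1380.8) × 0.6929 = 1380.8 − 570.6 = 810.22 Gt C.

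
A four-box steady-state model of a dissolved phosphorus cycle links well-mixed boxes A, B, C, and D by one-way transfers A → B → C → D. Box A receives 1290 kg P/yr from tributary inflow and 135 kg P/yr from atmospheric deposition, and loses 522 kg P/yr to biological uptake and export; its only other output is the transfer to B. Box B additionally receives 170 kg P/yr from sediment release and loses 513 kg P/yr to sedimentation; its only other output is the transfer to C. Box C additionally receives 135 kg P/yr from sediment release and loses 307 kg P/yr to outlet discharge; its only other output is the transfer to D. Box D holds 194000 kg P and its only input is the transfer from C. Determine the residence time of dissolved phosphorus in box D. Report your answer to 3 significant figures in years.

500 yr

Box A: F(A→B) = (1290 + 135) − 522 = 903.00 kg P/yr.
Box B: F(B→C) = (903.00 + 170) − 513 = 560.00 kg P/yr.
Box C: F(C→D) = (560.00 + 135) − 307 = 388.00 kg P/yr.
Box D throughput = its input = 388.00 kg P/yr; τ = 194000 / 388.00 = 500.0 yr.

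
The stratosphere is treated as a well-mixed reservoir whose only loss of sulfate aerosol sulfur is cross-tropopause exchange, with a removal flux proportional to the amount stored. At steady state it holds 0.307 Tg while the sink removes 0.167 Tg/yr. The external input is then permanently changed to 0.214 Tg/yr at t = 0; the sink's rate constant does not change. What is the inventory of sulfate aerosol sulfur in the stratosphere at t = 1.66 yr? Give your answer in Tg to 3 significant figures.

0.358 Tg

Residence time τ = M₀/F₀ = 1.838 yr. The eventual steady state is M_∞ = M₀·(F₁/F₀) = 0.307 × 0.214/0.167 = 0.39340 Tg.
The anomaly ΔM(t) = M(t) − M_∞ decays as ΔM₀·e^(−t/τ) with ΔM₀ = 0.307 − 0.39340 = −0.08640 Tg.
At t = 1.66 yr, e^(−t/τ) = e^(−0.9030) = 0.4054, so ΔM = −0.03502 Tg and M = 0.39340 − 0.03502 = 0.35838 Tg.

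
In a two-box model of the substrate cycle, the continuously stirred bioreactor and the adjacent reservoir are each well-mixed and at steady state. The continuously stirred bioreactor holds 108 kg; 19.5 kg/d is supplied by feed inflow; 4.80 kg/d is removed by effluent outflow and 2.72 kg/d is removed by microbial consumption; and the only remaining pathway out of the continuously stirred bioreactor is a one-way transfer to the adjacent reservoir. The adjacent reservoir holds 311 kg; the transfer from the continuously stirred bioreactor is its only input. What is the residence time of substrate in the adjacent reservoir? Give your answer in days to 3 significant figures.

Balance the continuously stirred bioreactor: ΣF_in = 19.500 kg/d.
Transfer to the adjacent reservoir = ΣF_in − (4.80 + 2.72) = 11.980 kg/d.
At steady state the output of the adjacent reservoir equals its input, 11.980 kg/d.
τ = M / F = 311 / 11.980 = 25.96 d.

26.0 d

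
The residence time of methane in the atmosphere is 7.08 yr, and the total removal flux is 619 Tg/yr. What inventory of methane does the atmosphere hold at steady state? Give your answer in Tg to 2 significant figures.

4400 Tg

τ = M/F ⇒ M = τ × F = 7.08 × 619 = 4383 Tg.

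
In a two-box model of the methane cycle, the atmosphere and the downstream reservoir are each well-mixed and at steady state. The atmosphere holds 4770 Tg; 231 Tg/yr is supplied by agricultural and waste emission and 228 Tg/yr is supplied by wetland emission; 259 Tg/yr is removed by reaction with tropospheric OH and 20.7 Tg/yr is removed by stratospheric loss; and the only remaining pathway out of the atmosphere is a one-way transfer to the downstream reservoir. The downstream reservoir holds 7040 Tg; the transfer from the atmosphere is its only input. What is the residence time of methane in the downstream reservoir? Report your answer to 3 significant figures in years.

Balance the atmosphere: ΣF_in = 231 + 228 = 459.00 Tg/yr.
Transfer to the downstream reservoir = ΣF_in − (259 + 20.7) = 179.30 Tg/yr.
At steady state the output of the downstream reservoir equals its input, 179.30 Tg/yr.
τ = M / F = 7040 / 179.30 = 39.26 yr.

39.3 yr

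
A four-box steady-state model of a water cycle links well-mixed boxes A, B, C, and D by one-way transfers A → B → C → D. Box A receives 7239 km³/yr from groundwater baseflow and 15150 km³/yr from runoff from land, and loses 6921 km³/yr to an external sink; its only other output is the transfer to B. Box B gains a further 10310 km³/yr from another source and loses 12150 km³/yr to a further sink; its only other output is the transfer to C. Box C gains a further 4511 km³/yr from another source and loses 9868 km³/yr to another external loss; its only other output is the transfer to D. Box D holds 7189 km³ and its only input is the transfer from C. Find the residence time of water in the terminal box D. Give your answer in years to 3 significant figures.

0.869 yr

Box A: F(A→B) = (7239 + 15150) − 6921 = 15468 km³/yr.
Box B: F(B→C) = (15468 + 10310) − 12150 = 13628 km³/yr.
Box C: F(C→D) = (13628 + 4511) − 9868 = 8271.0 km³/yr.
Box D throughput = its input = 8271.0 km³/yr; τ = 7189 / 8271.0 = 0.8692 yr.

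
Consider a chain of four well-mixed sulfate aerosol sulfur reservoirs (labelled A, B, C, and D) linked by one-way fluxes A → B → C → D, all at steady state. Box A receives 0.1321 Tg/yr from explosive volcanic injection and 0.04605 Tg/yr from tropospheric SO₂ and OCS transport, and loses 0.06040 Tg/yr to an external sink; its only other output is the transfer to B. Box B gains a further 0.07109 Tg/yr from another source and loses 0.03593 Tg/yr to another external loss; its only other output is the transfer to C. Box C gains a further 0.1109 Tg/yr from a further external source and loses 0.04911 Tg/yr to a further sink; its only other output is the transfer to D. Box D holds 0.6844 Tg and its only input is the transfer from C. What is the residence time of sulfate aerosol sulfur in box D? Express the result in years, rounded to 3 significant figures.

3.19 yr

Box A: F(A→B) = (0.1321 + 0.04605) − 0.06040 = 0.11775 Tg/yr.
Box B: F(B→C) = (0.11775 + 0.07109) − 0.03593 = 0.15291 Tg/yr.
Box C: F(C→D) = (0.15291 + 0.1109) − 0.04911 = 0.21470 Tg/yr.
Box D throughput = its input = 0.21470 Tg/yr; τ = 0.6844 / 0.21470 = 3.188 yr.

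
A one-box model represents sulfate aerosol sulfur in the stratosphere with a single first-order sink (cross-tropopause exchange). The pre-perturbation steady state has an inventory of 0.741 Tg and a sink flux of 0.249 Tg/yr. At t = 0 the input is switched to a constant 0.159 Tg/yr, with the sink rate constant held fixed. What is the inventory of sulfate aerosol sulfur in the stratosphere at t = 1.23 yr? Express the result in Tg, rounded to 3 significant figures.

Residence time τ = M₀/F₀ = 2.976 yr. The eventual steady state is M_∞ = M₀·(F₁/F₀) = 0.741 × 0.159/0.249 = 0.47317 Tg.
The anomaly ΔM(t) = M(t) − M_∞ decays as ΔM₀·e^(−t/τ) with ΔM₀ = 0.741 − 0.47317 = 0.2678 Tg.
At t = 1.23 yr, e^(−t/τ) = e^(−0.4133) = 0.6615, so ΔM = 0.1772 Tg and M = 0.47317 + 0.1772 = 0.65033 Tg.

0.650 Tg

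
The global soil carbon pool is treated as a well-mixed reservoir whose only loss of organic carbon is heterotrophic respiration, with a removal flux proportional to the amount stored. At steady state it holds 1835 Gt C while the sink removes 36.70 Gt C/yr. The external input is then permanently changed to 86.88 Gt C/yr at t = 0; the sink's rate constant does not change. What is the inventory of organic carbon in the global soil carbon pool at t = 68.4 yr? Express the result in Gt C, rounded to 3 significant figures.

3710 Gt C

The sink rate constant is k = F₀/M₀ = 36.70/1835 = 0.02000 yr⁻¹.
Solving dM/dt = F₁ − kM with M(0) = M₀ gives M(t) = F₁/k + (M₀ − F₁/k)·e^(−kt).
F₁/k = 86.88/0.02000 = 4344.0 Gt C; kt = 0.02000 × 68.4 = 1.368, e^(−kt) = 0.2546.
M(68.4) = 4344.0 + (1835 − 4344.0) × 0.2546 = 4344.0 − 638.8 = 3705.2 Gt C.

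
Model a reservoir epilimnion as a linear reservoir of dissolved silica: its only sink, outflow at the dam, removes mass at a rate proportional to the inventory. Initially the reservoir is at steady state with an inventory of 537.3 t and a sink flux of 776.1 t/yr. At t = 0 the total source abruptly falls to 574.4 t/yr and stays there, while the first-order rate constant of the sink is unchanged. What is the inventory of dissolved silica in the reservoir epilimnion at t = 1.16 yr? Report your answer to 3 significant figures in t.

424 t

τ = M₀/F₀ = 537.3/776.1 = 0.6923 yr; rate constant k = 1/τ.
New steady state M_∞ = F₁/k = F₁·τ = 574.4 × 0.6923 = 397.66 t.
M(t) = M_∞ + (M₀ − M_∞)·e^(−t/τ); t/τ = 1.16/0.6923 = 1.676, so e^(−t/τ) = 0.1872.
M(t) = 397.66 + 139.6 × 0.1872 = 423.80 t.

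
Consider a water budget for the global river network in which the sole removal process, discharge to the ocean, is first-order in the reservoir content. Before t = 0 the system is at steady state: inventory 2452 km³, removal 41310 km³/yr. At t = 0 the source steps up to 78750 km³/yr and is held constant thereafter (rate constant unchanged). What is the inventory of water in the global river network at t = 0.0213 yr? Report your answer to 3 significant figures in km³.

3120 km³

Residence time τ = M₀/F₀ = 0.05936 yr. The eventual steady state is M_∞ = M₀·(F₁/F₀) = 2452 × 78750/41310 = 4674.3 km³.
The anomaly ΔM(t) = M(t) − M_∞ decays as ΔM₀·e^(−t/τ) with ΔM₀ = 2452 − 4674.3 = −2222 km³.
At t = 0.0213 yr, e^(−t/τ) = e^(−0.3589) = 0.6985, so ΔM = −1552 km³ and M = 4674.3 − 1552 = 3122.1 km³.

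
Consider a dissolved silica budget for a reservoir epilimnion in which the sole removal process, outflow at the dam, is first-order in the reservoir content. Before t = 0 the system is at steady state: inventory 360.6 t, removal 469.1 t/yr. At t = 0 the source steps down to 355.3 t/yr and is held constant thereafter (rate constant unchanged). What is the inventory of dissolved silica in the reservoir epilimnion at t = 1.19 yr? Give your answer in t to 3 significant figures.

292 t

The sink rate constant is k = F₀/M₀ = 469.1/360.6 = 1.301 yr⁻¹.
Solving dM/dt = F₁ − kM with M(0) = M₀ gives M(t) = F₁/k + (M₀ − F₁/k)·e^(−kt).
F₁/k = 355.3/1.301 = 273.12 t; kt = 1.301 × 1.19 = 1.548, e^(−kt) = 0.2127.
M(1.19) = 273.12 + (360.6 − 273.12) × 0.2127 = 273.12 + 18.60 = 291.72 t.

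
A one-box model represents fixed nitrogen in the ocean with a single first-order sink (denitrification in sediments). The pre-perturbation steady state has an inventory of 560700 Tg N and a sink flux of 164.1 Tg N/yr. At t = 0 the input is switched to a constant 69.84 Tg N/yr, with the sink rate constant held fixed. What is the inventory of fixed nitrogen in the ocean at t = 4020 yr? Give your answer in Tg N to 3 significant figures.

τ = M₀/F₀ = 560700/164.1 = 3417 yr; rate constant k = 1/τ.
New steady state M_∞ = F₁/k = F₁·τ = 69.84 × 3417 = 238630 Tg N.
M(t) = M_∞ + (M₀ − M_∞)·e^(−t/τ); t/τ = 4020/3417 = 1.177, so e^(−t/τ) = 0.3083.
M(t) = 238630 + 322100 × 0.3083 = 337940 Tg N.

338000 Tg N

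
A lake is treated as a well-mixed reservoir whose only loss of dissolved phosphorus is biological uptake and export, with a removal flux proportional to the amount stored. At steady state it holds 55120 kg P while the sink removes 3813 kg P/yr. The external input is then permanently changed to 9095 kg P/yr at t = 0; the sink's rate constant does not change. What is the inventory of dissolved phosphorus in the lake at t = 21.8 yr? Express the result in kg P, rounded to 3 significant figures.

115000 kg P

The sink rate constant is k = F₀/M₀ = 3813/55120 = 0.06918 yr⁻¹.
Solving dM/dt = F₁ − kM with M(0) = M₀ gives M(t) = F₁/k + (M₀ − F₁/k)·e^(−kt).
F₁/k = 9095/0.06918 = 131480 kg P; kt = 0.06918 × 21.8 = 1.508, e^(−kt) = 0.2213.
M(21.8) = 131480 + (55120 − 131480) × 0.2213 = 131480 − 16900 = 114570 kg P.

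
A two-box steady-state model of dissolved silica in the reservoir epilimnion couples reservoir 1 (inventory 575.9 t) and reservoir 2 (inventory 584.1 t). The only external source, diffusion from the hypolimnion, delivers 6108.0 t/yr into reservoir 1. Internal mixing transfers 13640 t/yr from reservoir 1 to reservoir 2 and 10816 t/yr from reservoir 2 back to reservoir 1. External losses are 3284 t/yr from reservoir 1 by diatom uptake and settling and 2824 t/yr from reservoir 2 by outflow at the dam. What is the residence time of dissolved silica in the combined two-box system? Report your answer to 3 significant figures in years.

For the system as a whole, the A↔B exchange is internal and contributes nothing to the throughput; only the external sinks remove mass.
M_total = 575.9 + 584.1 = 1160.0 t.
ΣF_external_out = 3284 + 2824 = 6108.0 t/yr.
τ = M_total / ΣF_ext = 1160.0 / 6108.0 = 0.1899 yr.

0.190 yr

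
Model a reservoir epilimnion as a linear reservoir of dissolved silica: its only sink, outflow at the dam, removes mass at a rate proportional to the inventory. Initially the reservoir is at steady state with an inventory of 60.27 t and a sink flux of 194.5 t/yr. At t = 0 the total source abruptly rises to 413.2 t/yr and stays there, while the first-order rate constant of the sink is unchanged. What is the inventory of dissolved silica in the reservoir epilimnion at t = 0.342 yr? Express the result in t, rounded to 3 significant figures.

106 t

τ = M₀/F₀ = 60.27/194.5 = 0.3099 yr; rate constant k = 1/τ.
New steady state M_∞ = F₁/k = F₁·τ = 413.2 × 0.3099 = 128.04 t.
M(t) = M_∞ + (M₀ − M_∞)·e^(−t/τ); t/τ = 0.342/0.3099 = 1.104, so e^(−t/τ) = 0.3316.
M(t) = 128.04 − 67.77 × 0.3316 = 105.56 t.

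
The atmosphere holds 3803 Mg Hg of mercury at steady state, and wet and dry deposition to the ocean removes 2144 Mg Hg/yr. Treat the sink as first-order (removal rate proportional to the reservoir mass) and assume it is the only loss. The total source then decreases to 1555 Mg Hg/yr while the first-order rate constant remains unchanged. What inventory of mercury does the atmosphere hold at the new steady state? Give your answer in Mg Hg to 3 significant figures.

Rate constant k = F/M = 2144 / 3803 = 0.5638 yr⁻¹.
At the new steady state, source = k·M_new ⇒ M_new = 1555 / 0.5638 = 2758 Mg Hg.
(Equivalently M_new = M × F_new/F_old = 3803 × 1555/2144.)

2760 Mg Hg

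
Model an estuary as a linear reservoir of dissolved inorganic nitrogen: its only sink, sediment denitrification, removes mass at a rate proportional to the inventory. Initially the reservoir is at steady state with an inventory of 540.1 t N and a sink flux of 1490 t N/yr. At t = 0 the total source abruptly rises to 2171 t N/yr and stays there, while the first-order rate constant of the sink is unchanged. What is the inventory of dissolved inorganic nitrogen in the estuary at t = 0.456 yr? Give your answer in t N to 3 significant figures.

717 t N

Residence time τ = M₀/F₀ = 0.3625 yr. The eventual steady state is M_∞ = M₀·(F₁/F₀) = 540.1 × 2171/1490 = 786.95 t N.
The anomaly ΔM(t) = M(t) − M_∞ decays as ΔM₀·e^(−t/τ) with ΔM₀ = 540.1 − 786.95 = −246.9 t N.
At t = 0.456 yr, e^(−t/τ) = e^(−1.258) = 0.2842, so ΔM = −70.16 t N and M = 786.95 − 70.16 = 716.79 t N.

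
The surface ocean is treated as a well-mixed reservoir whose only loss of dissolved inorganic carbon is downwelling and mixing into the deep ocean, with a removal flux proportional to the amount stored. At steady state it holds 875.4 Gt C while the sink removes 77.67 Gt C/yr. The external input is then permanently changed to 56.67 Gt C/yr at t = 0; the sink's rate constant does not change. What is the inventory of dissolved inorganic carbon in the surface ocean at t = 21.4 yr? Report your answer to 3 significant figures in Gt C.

Residence time τ = M₀/F₀ = 11.27 yr. The eventual steady state is M_∞ = M₀·(F₁/F₀) = 875.4 × 56.67/77.67 = 638.71 Gt C.
The anomaly ΔM(t) = M(t) − M_∞ decays as ΔM₀·e^(−t/τ) with ΔM₀ = 875.4 − 638.71 = 236.7 Gt C.
At t = 21.4 yr, e^(−t/τ) = e^(−1.899) = 0.1498, so ΔM = 35.45 Gt C and M = 638.71 + 35.45 = 674.16 Gt C.

674 Gt C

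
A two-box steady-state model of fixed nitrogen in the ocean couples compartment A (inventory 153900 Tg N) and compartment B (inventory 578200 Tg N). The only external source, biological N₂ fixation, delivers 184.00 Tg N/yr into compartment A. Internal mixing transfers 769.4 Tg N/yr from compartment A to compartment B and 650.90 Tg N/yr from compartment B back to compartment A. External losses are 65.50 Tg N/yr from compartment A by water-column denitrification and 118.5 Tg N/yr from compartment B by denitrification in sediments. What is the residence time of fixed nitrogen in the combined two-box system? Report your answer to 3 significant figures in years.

Treat the two boxes together as one reservoir: the mixing fluxes between them are internal recycling, so τ = ΣM / Σ(external losses).
M_total = 153900 + 578200 = 732100 Tg N.
ΣF_external_out = 65.50 + 118.5 = 184.00 Tg N/yr.
τ = M_total / ΣF_ext = 732100 / 184.00 = 3979 yr.

3980 yr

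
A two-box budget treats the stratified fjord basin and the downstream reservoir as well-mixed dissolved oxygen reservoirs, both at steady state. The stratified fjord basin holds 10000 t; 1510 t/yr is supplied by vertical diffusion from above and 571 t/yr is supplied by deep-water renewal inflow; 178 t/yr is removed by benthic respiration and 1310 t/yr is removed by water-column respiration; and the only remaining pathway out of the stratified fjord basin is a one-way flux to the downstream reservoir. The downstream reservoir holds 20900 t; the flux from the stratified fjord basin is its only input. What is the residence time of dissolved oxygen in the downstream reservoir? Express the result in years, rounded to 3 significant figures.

35.2 yr

Balance the stratified fjord basin: ΣF_in = 1510 + 571 = 2081.0 t/yr.
Flux to the downstream reservoir = ΣF_in − (178 + 1310) = 593.00 t/yr.
At steady state the output of the downstream reservoir equals its input, 593.00 t/yr.
τ = M / F = 20900 / 593.00 = 35.24 yr.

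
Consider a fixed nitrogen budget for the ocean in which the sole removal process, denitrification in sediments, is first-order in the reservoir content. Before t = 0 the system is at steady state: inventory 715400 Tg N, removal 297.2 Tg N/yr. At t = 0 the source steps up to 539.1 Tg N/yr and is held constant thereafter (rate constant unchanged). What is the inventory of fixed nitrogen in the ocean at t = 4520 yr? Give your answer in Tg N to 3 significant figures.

1.21×10^6 Tg N

τ = M₀/F₀ = 715400/297.2 = 2407 yr; rate constant k = 1/τ.
New steady state M_∞ = F₁/k = F₁·τ = 539.1 × 2407 = 1.2977×10^6 Tg N.
M(t) = M_∞ + (M₀ − M_∞)·e^(−t/τ); t/τ = 4520/2407 = 1.878, so e^(−t/τ) = 0.1529.
M(t) = 1.2977×10^6 − 582300 × 0.1529 = 1.2086×10^6 Tg N.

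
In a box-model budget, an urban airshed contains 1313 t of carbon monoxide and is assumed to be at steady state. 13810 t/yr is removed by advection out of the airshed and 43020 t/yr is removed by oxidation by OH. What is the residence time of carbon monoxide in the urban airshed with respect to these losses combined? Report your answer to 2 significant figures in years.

0.023 yr

Total removal = 13810 + 43020 = 56830 t/yr.
τ = M / ΣF_out = 1313 / 56830 = 0.02310 yr.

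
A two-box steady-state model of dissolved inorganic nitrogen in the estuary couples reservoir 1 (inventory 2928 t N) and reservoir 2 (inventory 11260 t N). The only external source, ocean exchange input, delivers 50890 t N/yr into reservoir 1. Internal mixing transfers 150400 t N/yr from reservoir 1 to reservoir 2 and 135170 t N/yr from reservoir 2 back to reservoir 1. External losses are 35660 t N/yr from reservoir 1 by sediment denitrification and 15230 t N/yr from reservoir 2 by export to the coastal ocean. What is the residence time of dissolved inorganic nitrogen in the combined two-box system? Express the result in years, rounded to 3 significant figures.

0.279 yr

Residence time in the combined system uses the total inventory and the total *external* removal — internal exchanges between the two boxes cancel.
M_total = 2928 + 11260 = 14188 t N.
ΣF_external_out = 35660 + 15230 = 50890 t N/yr.
τ = M_total / ΣF_ext = 14188 / 50890 = 0.2788 yr.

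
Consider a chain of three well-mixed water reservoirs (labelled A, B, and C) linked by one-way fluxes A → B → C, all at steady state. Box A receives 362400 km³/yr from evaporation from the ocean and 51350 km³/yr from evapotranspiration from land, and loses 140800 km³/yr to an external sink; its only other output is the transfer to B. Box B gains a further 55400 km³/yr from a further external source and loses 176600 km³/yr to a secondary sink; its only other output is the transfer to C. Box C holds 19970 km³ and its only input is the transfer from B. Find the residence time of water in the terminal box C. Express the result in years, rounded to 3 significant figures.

Box A: F(A→B) = (362400 + 51350) − 140800 = 272950 km³/yr.
Box B: F(B→C) = (272950 + 55400) − 176600 = 151750 km³/yr.
Box C throughput = its input = 151750 km³/yr; τ = 19970 / 151750 = 0.1316 yr.

0.132 yr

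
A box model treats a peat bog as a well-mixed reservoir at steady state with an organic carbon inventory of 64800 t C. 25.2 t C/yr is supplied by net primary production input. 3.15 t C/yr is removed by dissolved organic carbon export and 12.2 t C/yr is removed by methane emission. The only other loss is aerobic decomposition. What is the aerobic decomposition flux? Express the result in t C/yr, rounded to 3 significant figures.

9.85 t C/yr

At steady state ΣF_in = ΣF_out.
ΣF_in = 25.200 t C/yr.
Aerobic decomposition flux = ΣF_in − (3.15 + 12.2) = 25.200 − 15.35 = 9.850 t C/yr.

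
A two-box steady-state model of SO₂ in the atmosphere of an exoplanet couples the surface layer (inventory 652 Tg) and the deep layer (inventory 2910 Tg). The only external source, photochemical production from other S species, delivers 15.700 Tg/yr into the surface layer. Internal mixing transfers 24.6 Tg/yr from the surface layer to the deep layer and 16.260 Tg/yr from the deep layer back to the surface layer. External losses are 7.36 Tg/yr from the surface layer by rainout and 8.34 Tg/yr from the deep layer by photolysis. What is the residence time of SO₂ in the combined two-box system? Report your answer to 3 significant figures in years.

227 yr

For the system as a whole, the A↔B exchange is internal and contributes nothing to the throughput; only the external sinks remove mass.
M_total = 652 + 2910 = 3562.0 Tg.
ΣF_external_out = 7.36 + 8.34 = 15.700 Tg/yr.
τ = M_total / ΣF_ext = 3562.0 / 15.700 = 226.9 yr.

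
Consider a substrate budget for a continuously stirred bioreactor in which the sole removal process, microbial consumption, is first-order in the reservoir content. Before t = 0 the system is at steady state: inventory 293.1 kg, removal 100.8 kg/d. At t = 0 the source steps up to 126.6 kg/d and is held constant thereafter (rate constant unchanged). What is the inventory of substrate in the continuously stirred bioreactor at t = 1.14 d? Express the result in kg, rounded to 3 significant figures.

The sink rate constant is k = F₀/M₀ = 100.8/293.1 = 0.3439 d⁻¹.
Solving dM/dt = F₁ − kM with M(0) = M₀ gives M(t) = F₁/k + (M₀ − F₁/k)·e^(−kt).
F₁/k = 126.6/0.3439 = 368.12 kg; kt = 0.3439 × 1.14 = 0.3921, e^(−kt) = 0.6757.
M(1.14) = 368.12 + (293.1 − 368.12) × 0.6757 = 368.12 − 50.69 = 317.43 kg.

317 kg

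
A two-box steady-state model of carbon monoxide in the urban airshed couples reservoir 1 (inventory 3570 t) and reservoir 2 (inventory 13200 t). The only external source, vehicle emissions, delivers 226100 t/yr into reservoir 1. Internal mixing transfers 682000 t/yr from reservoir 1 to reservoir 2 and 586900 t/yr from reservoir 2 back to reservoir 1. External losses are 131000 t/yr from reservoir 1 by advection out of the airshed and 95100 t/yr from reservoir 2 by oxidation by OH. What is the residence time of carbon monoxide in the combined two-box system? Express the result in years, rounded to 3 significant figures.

Treat the two boxes together as one reservoir: the mixing fluxes between them are internal recycling, so τ = ΣM / Σ(external losses).
M_total = 3570 + 13200 = 16770 t.
ΣF_external_out = 131000 + 95100 = 226100 t/yr.
τ = M_total / ΣF_ext = 16770 / 226100 = 0.07417 yr.

0.0742 yr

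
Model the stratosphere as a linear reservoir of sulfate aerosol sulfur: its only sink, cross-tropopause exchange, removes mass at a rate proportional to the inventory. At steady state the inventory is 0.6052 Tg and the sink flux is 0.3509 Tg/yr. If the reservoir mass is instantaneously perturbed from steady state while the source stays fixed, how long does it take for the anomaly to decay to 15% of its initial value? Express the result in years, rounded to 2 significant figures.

3.3 yr

For a linear reservoir the anomaly decays as exp(−t/τ) with τ = M/F = 0.6052/0.3509 = 1.725 yr.
exp(−t/τ) = 0.15 ⇒ t = −τ ln(0.15) = 1.725 × 1.897 = 3.272 yr.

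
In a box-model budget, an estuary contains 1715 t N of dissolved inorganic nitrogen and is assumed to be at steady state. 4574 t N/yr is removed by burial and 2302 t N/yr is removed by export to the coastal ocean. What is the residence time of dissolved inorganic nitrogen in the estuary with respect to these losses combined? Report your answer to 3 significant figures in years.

0.249 yr

Total removal = 4574 + 2302 = 6876.0 t N/yr.
τ = M / ΣF_out = 1715 / 6876.0 = 0.2494 yr.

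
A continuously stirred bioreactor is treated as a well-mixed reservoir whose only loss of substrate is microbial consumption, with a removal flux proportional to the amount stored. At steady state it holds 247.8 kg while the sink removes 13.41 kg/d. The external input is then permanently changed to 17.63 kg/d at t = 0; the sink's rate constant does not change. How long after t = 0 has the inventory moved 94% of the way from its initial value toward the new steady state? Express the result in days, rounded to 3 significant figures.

52.0 d

τ = M₀/F₀ = 247.8/13.41 = 18.48 d.
The remaining gap fraction is e^(−t/τ); 94% covered ⇒ e^(−t/τ) = 0.0600.
t = −τ ln(0.0600) = 18.48 × 2.813 = 51.99 d.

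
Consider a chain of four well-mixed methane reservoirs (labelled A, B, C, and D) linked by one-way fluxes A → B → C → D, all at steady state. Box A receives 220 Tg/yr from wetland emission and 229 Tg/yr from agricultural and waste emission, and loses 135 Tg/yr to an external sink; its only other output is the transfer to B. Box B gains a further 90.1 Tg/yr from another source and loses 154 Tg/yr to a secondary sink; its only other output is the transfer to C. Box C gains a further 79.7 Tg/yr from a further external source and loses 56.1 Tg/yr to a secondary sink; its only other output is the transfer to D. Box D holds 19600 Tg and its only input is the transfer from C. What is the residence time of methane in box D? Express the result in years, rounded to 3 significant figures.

71.6 yr

Box A: F(A→B) = (220 + 229) − 135 = 314.00 Tg/yr.
Box B: F(B→C) = (314.00 + 90.1) − 154 = 250.10 Tg/yr.
Box C: F(C→D) = (250.10 + 79.7) − 56.1 = 273.70 Tg/yr.
Box D throughput = its input = 273.70 Tg/yr; τ = 19600 / 273.70 = 71.61 yr.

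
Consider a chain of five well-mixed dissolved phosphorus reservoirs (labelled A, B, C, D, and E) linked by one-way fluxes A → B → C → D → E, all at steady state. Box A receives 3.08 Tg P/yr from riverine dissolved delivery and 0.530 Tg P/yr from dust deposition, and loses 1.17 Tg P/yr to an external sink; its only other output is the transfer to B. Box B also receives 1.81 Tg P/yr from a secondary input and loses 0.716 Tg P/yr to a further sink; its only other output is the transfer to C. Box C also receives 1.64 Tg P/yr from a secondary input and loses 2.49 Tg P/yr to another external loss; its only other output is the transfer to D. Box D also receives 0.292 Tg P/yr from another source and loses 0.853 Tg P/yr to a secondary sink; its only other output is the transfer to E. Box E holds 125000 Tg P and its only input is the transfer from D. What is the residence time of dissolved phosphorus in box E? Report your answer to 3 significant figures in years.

58900 yr

Box A: F(A→B) = (3.08 + 0.530) − 1.17 = 2.4400 Tg P/yr.
Box B: F(B→C) = (2.4400 + 1.81) − 0.716 = 3.5340 Tg P/yr.
Box C: F(C→D) = (3.5340 + 1.64) − 2.49 = 2.6840 Tg P/yr.
Box D: F(D→E) = (2.6840 + 0.292) − 0.853 = 2.1230 Tg P/yr.
Box E throughput = its input = 2.1230 Tg P/yr; τ = 125000 / 2.1230 = 58880 yr.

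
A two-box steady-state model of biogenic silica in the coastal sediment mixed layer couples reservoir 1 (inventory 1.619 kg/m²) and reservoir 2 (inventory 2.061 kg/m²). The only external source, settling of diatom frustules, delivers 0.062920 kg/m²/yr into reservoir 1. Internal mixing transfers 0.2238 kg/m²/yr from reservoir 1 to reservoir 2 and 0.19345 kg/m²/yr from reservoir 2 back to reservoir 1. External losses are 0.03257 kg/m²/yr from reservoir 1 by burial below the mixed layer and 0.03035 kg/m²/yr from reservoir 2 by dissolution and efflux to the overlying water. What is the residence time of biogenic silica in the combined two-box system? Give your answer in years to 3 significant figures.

58.5 yr

For the system as a whole, the A↔B exchange is internal and contributes nothing to the throughput; only the external sinks remove mass.
M_total = 1.619 + 2.061 = 3.6800 kg/m².
ΣF_external_out = 0.03257 + 0.03035 = 0.062920 kg/m²/yr.
τ = M_total / ΣF_ext = 3.6800 / 0.062920 = 58.49 yr.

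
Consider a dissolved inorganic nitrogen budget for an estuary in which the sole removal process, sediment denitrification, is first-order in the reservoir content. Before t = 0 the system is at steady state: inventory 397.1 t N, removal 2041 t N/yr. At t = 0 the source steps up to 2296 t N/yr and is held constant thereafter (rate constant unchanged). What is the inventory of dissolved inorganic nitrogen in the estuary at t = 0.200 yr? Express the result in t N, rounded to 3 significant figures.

429 t N

τ = M₀/F₀ = 397.1/2041 = 0.1946 yr; rate constant k = 1/τ.
New steady state M_∞ = F₁/k = F₁·τ = 2296 × 0.1946 = 446.71 t N.
M(t) = M_∞ + (M₀ − M_∞)·e^(−t/τ); t/τ = 0.200/0.1946 = 1.028, so e^(−t/τ) = 0.3577.
M(t) = 446.71 − 49.61 × 0.3577 = 428.96 t N.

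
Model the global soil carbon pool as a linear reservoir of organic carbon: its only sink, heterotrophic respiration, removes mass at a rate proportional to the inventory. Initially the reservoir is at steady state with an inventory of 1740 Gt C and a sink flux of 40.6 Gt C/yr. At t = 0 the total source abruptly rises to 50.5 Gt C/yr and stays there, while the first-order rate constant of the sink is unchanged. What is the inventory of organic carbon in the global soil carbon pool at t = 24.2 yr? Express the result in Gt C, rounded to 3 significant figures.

Residence time τ = M₀/F₀ = 42.86 yr. The eventual steady state is M_∞ = M₀·(F₁/F₀) = 1740 × 50.5/40.6 = 2164.3 Gt C.
The anomaly ΔM(t) = M(t) − M_∞ decays as ΔM₀·e^(−t/τ) with ΔM₀ = 1740 − 2164.3 = −424.3 Gt C.
At t = 24.2 yr, e^(−t/τ) = e^(−0.5647) = 0.5685, so ΔM = −241.2 Gt C and M = 2164.3 − 241.2 = 1923.1 Gt C.

1920 Gt C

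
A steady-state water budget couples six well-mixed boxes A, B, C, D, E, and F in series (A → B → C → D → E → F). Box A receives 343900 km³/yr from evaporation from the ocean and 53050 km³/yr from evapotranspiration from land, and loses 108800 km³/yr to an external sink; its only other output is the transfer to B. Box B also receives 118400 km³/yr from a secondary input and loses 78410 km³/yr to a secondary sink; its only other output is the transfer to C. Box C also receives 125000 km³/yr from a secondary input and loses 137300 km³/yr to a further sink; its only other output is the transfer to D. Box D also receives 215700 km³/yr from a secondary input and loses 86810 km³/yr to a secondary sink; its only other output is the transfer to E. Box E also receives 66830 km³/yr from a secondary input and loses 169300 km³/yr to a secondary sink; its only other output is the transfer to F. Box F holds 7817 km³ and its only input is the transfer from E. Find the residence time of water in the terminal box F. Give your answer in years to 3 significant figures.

0.0228 yr

Box A: F(A→B) = (343900 + 53050) − 108800 = 288150 km³/yr.
Box B: F(B→C) = (288150 + 118400) − 78410 = 328140 km³/yr.
Box C: F(C→D) = (328140 + 125000) − 137300 = 315840 km³/yr.
Box D: F(D→E) = (315840 + 215700) − 86810 = 444730 km³/yr.
Box E: F(E→F) = (444730 + 66830) − 169300 = 342260 km³/yr.
Box F throughput = its input = 342260 km³/yr; τ = 7817 / 342260 = 0.02284 yr.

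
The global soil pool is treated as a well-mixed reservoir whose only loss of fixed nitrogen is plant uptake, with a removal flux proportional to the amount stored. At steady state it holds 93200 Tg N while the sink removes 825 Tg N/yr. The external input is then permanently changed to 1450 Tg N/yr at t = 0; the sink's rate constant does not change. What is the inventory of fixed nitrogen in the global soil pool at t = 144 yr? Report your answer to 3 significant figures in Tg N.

The sink rate constant is k = F₀/M₀ = 825/93200 = 0.008852 yr⁻¹.
Solving dM/dt = F₁ − kM with M(0) = M₀ gives M(t) = F₁/k + (M₀ − F₁/k)·e^(−kt).
F₁/k = 1450/0.008852 = 163810 Tg N; kt = 0.008852 × 144 = 1.275, e^(−kt) = 0.2795.
M(144) = 163810 + (93200 − 163810) × 0.2795 = 163810 − 19740 = 144070 Tg N.

144000 Tg N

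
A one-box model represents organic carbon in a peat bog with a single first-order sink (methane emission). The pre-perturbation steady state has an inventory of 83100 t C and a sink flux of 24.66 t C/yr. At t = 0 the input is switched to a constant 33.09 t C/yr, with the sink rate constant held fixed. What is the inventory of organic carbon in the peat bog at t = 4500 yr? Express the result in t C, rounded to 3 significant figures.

104000 t C

The sink rate constant is k = F₀/M₀ = 24.66/83100 = 0.0002968 yr⁻¹.
Solving dM/dt = F₁ − kM with M(0) = M₀ gives M(t) = F₁/k + (M₀ − F₁/k)·e^(−kt).
F₁/k = 33.09/0.0002968 = 111510 t C; kt = 0.0002968 × 4500 = 1.335, e^(−kt) = 0.2631.
M(4500) = 111510 + (83100 − 111510) × 0.2631 = 111510 − 7473 = 104030 t C.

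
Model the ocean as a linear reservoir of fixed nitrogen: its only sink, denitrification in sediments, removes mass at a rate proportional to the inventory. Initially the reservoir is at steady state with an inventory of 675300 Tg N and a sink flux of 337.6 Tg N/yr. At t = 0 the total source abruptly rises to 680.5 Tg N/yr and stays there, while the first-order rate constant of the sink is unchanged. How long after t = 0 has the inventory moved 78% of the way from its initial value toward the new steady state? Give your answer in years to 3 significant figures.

τ = M₀/F₀ = 675300/337.6 = 2000 yr.
The remaining gap fraction is e^(−t/τ); 78% covered ⇒ e^(−t/τ) = 0.220.
t = −τ ln(0.220) = 2000 × 1.514 = 3029 yr.

3030 yr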